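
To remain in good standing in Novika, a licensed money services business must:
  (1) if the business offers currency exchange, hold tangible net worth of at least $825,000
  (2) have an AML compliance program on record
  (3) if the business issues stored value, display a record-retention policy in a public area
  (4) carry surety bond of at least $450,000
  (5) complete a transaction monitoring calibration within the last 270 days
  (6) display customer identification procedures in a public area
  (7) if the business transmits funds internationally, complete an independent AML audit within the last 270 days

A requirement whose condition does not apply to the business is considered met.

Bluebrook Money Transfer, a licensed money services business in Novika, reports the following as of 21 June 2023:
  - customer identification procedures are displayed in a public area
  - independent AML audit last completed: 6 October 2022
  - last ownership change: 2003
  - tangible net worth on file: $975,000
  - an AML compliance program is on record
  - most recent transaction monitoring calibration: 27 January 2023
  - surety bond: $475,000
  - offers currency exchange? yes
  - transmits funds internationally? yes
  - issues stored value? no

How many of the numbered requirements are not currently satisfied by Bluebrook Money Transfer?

0

1. condition 'offers currency exchange' holds; tangible net worth $975,000 ≥ $825,000 → met
2. AML compliance program present → met
3. condition 'issues stored value' does not hold → requirement n/a → met
4. surety bond $475,000 ≥ $450,000 → met
5. transaction monitoring calibration 145 days ago vs limit 270 → met
6. customer identification procedures present → met
7. condition 'transmits funds internationally' holds; independent AML audit 258 days ago vs limit 270 → met
Not met: 0 of 7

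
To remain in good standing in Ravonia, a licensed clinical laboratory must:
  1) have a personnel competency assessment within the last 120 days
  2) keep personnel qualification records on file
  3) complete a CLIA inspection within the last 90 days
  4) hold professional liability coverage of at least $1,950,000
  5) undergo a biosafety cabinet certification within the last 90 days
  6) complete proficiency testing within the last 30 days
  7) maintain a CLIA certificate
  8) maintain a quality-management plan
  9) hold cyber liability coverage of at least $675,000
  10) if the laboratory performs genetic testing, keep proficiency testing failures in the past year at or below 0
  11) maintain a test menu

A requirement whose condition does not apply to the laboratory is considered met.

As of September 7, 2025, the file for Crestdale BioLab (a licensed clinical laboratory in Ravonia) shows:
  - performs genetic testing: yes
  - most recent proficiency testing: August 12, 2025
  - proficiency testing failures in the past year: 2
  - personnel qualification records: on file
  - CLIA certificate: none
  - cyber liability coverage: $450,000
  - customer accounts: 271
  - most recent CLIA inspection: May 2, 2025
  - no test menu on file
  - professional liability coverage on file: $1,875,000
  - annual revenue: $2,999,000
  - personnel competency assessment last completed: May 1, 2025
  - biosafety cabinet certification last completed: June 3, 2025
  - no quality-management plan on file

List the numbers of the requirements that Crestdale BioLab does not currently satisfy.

1. personnel competency assessment 129 days ago vs limit 120 → not met
2. personnel qualification records present → met
3. CLIA inspection 128 days ago vs limit 90 → not met
4. professional liability coverage $1,875,000 < $1,950,000 → not met
5. biosafety cabinet certification 96 days ago vs limit 90 → not met
6. proficiency testing 26 days ago vs limit 30 → met
7. CLIA certificate absent → not met
8. quality-management plan absent → not met
9. cyber liability coverage $450,000 < $675,000 → not met
10. condition 'performs genetic testing' holds; proficiency testing failures in the past year 2 > 0 → not met
11. test menu absent → not met
Not met: 1, 3, 4, 5, 7, 8, 9, 10, 11

1, 3, 4, 5, 7, 8, 9, 10, 11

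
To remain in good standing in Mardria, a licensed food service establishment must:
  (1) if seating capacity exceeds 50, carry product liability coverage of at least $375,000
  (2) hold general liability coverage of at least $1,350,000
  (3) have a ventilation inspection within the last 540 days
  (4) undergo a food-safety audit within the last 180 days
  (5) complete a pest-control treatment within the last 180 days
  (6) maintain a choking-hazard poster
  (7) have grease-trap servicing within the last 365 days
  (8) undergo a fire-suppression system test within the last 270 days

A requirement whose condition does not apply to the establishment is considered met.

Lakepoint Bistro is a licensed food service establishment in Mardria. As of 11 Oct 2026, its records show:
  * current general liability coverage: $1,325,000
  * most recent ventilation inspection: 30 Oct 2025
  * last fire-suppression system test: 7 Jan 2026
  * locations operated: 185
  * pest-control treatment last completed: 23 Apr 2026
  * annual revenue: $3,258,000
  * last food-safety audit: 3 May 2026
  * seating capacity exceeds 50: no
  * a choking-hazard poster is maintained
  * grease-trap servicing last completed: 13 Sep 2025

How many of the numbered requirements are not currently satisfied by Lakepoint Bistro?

3

1. condition 'seating capacity exceeds 50' does not hold → requirement n/a → met
2. general liability coverage $1,325,000 < $1,350,000 → not met
3. ventilation inspection 346 days ago vs limit 540 → met
4. food-safety audit 161 days ago vs limit 180 → met
5. pest-control treatment 171 days ago vs limit 180 → met
6. choking-hazard poster present → met
7. grease-trap servicing 393 days ago vs limit 365 → not met
8. fire-suppression system test 277 days ago vs limit 270 → not met
Not met: 3 of 8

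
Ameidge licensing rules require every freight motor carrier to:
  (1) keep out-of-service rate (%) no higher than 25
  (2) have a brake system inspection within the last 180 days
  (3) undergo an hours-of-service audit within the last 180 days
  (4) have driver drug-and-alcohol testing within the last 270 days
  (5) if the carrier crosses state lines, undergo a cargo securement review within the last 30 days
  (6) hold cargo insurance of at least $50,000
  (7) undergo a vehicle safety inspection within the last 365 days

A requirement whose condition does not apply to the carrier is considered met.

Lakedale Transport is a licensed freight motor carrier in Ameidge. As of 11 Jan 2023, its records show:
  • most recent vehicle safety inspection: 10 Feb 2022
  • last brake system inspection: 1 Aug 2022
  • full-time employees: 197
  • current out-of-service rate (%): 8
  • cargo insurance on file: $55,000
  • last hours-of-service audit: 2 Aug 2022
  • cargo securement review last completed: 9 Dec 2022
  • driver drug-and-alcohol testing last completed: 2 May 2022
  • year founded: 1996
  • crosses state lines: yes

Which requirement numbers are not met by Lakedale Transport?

5

1. out-of-service rate (%) 8 ≤ 25 → met
2. brake system inspection 163 days ago vs limit 180 → met
3. hours-of-service audit 162 days ago vs limit 180 → met
4. driver drug-and-alcohol testing 254 days ago vs limit 270 → met
5. condition 'crosses state lines' holds; cargo securement review 33 days ago vs limit 30 → not met
6. cargo insurance $55,000 ≥ $50,000 → met
7. vehicle safety inspection 335 days ago vs limit 365 → met
Not met: 5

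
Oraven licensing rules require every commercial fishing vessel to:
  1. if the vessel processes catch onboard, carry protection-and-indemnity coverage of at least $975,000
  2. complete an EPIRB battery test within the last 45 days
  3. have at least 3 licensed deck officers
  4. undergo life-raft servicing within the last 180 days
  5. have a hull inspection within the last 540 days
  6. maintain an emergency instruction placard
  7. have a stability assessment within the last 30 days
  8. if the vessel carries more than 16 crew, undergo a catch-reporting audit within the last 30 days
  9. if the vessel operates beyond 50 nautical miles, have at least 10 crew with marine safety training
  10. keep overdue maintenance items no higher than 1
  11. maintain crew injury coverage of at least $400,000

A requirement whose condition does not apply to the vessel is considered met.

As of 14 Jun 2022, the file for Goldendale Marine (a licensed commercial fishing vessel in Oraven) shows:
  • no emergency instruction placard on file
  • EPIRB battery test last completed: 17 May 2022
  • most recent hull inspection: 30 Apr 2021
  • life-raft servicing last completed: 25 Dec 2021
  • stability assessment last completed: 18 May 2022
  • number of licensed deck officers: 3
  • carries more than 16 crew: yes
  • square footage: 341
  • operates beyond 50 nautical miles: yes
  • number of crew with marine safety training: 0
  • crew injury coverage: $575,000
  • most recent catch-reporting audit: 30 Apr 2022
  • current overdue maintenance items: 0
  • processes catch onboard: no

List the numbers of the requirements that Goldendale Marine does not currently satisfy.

6, 8, 9

1. condition 'processes catch onboard' does not hold → requirement n/a → met
2. EPIRB battery test 28 days ago vs limit 45 → met
3. licensed deck officers 3 ≥ 3 → met
4. life-raft servicing 171 days ago vs limit 180 → met
5. hull inspection 410 days ago vs limit 540 → met
6. emergency instruction placard absent → not met
7. stability assessment 27 days ago vs limit 30 → met
8. condition 'carries more than 16 crew' holds; catch-reporting audit 45 days ago vs limit 30 → not met
9. condition 'operates beyond 50 nautical miles' holds; crew with marine safety training 0 < 10 → not met
10. overdue maintenance items 0 ≤ 1 → met
11. crew injury coverage $575,000 ≥ $400,000 → met
Not met: 6, 8, 9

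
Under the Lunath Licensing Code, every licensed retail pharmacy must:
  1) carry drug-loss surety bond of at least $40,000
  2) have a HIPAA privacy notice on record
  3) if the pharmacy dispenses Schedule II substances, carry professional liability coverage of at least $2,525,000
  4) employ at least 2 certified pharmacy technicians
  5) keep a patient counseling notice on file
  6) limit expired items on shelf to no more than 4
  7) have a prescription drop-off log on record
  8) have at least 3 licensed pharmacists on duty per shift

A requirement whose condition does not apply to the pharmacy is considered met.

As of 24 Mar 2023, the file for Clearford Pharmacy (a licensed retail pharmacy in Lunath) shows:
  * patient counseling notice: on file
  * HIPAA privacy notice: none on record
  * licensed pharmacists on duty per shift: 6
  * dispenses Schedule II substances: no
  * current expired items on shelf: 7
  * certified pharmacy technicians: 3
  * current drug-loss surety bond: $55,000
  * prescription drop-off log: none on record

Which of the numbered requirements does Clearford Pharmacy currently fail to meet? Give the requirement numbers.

2, 6, 7

1. drug-loss surety bond $55,000 ≥ $40,000 → met
2. HIPAA privacy notice absent → not met
3. condition 'dispenses Schedule II substances' does not hold → requirement n/a → met
4. certified pharmacy technicians 3 ≥ 2 → met
5. patient counseling notice present → met
6. expired items on shelf 7 > 4 → not met
7. prescription drop-off log absent → not met
8. licensed pharmacists on duty per shift 6 ≥ 3 → met
Not met: 2, 6, 7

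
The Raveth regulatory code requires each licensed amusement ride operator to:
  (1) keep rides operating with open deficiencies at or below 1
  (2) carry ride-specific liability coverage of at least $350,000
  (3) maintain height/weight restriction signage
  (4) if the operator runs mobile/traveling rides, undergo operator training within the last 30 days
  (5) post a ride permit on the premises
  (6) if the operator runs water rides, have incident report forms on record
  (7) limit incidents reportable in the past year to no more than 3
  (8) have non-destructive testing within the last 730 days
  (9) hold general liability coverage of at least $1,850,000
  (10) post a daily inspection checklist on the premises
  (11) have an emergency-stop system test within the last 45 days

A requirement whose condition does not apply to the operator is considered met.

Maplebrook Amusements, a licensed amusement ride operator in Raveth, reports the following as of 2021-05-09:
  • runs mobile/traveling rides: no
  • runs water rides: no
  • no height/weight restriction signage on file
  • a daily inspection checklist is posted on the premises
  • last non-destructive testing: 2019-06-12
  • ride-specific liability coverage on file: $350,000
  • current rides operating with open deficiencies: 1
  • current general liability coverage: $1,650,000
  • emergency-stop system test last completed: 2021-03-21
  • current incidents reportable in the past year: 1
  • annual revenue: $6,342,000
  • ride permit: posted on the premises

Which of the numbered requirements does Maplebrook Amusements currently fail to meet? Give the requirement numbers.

3, 9, 11

1. rides operating with open deficiencies 1 ≤ 1 → met
2. ride-specific liability coverage $350,000 ≥ $350,000 → met
3. height/weight restriction signage absent → not met
4. condition 'runs mobile/traveling rides' does not hold → requirement n/a → met
5. ride permit present → met
6. condition 'runs water rides' does not hold → requirement n/a → met
7. incidents reportable in the past year 1 ≤ 3 → met
8. non-destructive testing 697 days ago vs limit 730 → met
9. general liability coverage $1,650,000 < $1,850,000 → not met
10. daily inspection checklist present → met
11. emergency-stop system test 49 days ago vs limit 45 → not met
Not met: 3, 9, 11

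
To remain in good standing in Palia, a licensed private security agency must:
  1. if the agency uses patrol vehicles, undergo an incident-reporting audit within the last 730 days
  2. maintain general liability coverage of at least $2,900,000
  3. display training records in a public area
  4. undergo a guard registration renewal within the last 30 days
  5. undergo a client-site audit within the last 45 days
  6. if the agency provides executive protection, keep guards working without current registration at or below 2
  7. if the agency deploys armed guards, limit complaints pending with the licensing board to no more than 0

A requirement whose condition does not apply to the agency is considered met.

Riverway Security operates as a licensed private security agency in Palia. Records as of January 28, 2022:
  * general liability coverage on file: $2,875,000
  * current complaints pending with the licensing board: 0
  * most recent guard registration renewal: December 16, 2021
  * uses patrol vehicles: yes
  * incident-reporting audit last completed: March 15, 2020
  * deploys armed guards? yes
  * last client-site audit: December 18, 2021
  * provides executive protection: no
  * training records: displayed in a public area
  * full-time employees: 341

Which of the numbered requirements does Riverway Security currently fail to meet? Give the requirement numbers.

2, 4

1. condition 'uses patrol vehicles' holds; incident-reporting audit 684 days ago vs limit 730 → met
2. general liability coverage $2,875,000 < $2,900,000 → not met
3. training records present → met
4. guard registration renewal 43 days ago vs limit 30 → not met
5. client-site audit 41 days ago vs limit 45 → met
6. condition 'provides executive protection' does not hold → requirement n/a → met
7. condition 'deploys armed guards' holds; complaints pending with the licensing board 0 ≤ 0 → met
Not met: 2, 4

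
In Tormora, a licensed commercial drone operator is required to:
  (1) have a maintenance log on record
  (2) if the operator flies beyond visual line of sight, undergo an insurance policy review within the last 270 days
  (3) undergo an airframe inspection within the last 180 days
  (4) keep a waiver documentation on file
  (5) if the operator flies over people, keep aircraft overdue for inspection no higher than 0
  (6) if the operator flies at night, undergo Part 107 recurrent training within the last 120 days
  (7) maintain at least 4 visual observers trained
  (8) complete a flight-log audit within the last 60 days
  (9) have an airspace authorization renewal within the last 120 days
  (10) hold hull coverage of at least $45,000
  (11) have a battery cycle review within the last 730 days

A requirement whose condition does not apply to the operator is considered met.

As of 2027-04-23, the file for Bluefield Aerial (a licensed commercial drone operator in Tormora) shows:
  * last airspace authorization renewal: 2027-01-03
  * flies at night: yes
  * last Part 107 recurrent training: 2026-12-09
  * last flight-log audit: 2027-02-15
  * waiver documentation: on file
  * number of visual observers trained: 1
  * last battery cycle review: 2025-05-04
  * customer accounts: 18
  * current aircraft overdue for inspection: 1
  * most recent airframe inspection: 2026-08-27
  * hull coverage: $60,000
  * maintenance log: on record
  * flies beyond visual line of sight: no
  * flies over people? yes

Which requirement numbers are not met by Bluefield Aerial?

1. maintenance log present → met
2. condition 'flies beyond visual line of sight' does not hold → requirement n/a → met
3. airframe inspection 239 days ago vs limit 180 → not met
4. waiver documentation present → met
5. condition 'flies over people' holds; aircraft overdue for inspection 1 > 0 → not met
6. condition 'flies at night' holds; Part 107 recurrent training 135 days ago vs limit 120 → not met
7. visual observers trained 1 < 4 → not met
8. flight-log audit 67 days ago vs limit 60 → not met
9. airspace authorization renewal 110 days ago vs limit 120 → met
10. hull coverage $60,000 ≥ $45,000 → met
11. battery cycle review 719 days ago vs limit 730 → met
Not met: 3, 5, 6, 7, 8

3, 5, 6, 7, 8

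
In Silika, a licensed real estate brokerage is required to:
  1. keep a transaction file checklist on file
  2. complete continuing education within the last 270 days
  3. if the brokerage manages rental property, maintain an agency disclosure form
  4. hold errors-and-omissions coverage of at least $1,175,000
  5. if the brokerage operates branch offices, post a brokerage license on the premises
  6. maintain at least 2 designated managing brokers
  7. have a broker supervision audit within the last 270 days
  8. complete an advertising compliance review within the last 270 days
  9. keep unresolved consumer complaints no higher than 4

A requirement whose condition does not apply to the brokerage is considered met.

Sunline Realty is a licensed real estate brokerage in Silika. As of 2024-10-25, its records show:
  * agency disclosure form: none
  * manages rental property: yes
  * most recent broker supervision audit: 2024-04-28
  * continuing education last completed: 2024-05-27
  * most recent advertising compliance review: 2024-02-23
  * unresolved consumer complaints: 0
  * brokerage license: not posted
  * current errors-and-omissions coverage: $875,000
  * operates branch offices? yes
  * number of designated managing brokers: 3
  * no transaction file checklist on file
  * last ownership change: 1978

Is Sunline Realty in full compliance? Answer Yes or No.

1. transaction file checklist absent → not met
2. continuing education 151 days ago vs limit 270 → met
3. condition 'manages rental property' holds; agency disclosure form absent → not met
4. errors-and-omissions coverage $875,000 < $1,175,000 → not met
5. condition 'operates branch offices' holds; brokerage license absent → not met
6. designated managing brokers 3 ≥ 2 → met
7. broker supervision audit 180 days ago vs limit 270 → met
8. advertising compliance review 245 days ago vs limit 270 → met
9. unresolved consumer complaints 0 ≤ 4 → met
Not met: 1, 3, 4, 5

No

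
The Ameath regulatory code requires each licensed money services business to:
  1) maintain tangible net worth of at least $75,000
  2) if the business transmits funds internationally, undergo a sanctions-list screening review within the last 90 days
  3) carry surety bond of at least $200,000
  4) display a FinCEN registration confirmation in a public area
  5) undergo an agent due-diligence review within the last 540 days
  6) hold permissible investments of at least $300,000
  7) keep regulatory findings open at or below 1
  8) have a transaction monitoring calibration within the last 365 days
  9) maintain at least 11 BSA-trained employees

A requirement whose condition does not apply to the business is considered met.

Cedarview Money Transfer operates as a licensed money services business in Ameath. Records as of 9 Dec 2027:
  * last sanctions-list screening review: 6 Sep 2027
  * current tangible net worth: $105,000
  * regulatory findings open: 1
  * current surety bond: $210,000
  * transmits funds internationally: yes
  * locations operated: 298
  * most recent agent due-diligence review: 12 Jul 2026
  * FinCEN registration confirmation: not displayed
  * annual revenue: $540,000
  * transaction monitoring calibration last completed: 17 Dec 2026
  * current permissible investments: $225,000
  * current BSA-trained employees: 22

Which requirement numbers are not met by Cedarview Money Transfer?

1. tangible net worth $105,000 ≥ $75,000 → met
2. condition 'transmits funds internationally' holds; sanctions-list screening review 94 days ago vs limit 90 → not met
3. surety bond $210,000 ≥ $200,000 → met
4. FinCEN registration confirmation absent → not met
5. agent due-diligence review 515 days ago vs limit 540 → met
6. permissible investments $225,000 < $300,000 → not met
7. regulatory findings open 1 ≤ 1 → met
8. transaction monitoring calibration 357 days ago vs limit 365 → met
9. BSA-trained employees 22 ≥ 11 → met
Not met: 2, 4, 6

2, 4, 6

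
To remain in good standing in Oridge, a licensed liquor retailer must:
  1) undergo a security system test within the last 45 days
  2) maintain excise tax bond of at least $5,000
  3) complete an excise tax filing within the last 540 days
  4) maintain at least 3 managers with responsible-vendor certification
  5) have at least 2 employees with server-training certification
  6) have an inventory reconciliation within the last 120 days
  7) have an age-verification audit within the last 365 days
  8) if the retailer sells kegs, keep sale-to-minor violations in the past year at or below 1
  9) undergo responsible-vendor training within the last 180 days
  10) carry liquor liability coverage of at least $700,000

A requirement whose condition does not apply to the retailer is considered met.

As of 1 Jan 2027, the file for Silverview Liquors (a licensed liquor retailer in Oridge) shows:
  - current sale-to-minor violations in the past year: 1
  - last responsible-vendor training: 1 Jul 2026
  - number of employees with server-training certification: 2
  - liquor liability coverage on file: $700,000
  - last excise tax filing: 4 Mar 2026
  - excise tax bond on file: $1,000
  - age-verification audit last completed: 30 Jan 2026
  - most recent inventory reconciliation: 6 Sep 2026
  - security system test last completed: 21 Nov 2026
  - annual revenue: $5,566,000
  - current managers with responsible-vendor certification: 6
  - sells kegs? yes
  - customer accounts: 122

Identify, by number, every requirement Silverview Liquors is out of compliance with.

2, 9

1. security system test 41 days ago vs limit 45 → met
2. excise tax bond $1,000 < $5,000 → not met
3. excise tax filing 303 days ago vs limit 540 → met
4. managers with responsible-vendor certification 6 ≥ 3 → met
5. employees with server-training certification 2 ≥ 2 → met
6. inventory reconciliation 117 days ago vs limit 120 → met
7. age-verification audit 336 days ago vs limit 365 → met
8. condition 'sells kegs' holds; sale-to-minor violations in the past year 1 ≤ 1 → met
9. responsible-vendor training 184 days ago vs limit 180 → not met
10. liquor liability coverage $700,000 ≥ $700,000 → met
Not met: 2, 9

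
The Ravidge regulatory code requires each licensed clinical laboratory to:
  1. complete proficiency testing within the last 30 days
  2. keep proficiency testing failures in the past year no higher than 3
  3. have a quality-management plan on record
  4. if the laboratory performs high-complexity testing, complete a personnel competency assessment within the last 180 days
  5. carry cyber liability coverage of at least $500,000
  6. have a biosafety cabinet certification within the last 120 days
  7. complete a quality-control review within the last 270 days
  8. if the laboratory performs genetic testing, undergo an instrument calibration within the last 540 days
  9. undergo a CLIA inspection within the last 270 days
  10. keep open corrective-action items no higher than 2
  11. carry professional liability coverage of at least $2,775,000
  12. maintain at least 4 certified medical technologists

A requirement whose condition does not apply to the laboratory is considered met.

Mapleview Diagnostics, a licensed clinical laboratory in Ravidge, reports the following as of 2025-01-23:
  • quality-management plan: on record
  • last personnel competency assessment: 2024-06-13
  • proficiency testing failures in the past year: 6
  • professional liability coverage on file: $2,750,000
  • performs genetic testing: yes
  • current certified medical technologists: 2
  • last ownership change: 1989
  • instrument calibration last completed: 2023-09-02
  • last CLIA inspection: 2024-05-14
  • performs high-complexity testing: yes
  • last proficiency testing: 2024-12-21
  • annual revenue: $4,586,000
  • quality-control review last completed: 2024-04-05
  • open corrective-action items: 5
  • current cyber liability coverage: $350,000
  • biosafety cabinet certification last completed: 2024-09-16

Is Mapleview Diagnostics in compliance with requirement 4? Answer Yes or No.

4. condition 'performs high-complexity testing' holds; personnel competency assessment 224 days ago vs limit 180 → not met

No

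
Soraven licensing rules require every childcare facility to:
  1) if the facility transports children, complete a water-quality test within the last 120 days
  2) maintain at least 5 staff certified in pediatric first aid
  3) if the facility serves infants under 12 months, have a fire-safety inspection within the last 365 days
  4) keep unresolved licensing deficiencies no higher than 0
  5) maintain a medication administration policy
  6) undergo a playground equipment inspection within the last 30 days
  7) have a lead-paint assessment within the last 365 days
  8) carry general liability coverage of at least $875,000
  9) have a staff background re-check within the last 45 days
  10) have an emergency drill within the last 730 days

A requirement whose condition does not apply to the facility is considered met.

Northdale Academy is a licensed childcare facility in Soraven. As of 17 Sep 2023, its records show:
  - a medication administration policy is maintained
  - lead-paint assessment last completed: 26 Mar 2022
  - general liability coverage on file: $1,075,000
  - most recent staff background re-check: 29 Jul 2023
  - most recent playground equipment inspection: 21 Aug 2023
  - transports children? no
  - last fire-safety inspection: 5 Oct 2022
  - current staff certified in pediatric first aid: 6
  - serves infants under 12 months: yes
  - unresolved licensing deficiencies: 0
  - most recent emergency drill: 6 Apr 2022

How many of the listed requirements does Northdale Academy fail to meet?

1. condition 'transports children' does not hold → requirement n/a → met
2. staff certified in pediatric first aid 6 ≥ 5 → met
3. condition 'serves infants under 12 months' holds; fire-safety inspection 347 days ago vs limit 365 → met
4. unresolved licensing deficiencies 0 ≤ 0 → met
5. medication administration policy present → met
6. playground equipment inspection 27 days ago vs limit 30 → met
7. lead-paint assessment 540 days ago vs limit 365 → not met
8. general liability coverage $1,075,000 ≥ $875,000 → met
9. staff background re-check 50 days ago vs limit 45 → not met
10. emergency drill 529 days ago vs limit 730 → met
Not met: 2 of 10

2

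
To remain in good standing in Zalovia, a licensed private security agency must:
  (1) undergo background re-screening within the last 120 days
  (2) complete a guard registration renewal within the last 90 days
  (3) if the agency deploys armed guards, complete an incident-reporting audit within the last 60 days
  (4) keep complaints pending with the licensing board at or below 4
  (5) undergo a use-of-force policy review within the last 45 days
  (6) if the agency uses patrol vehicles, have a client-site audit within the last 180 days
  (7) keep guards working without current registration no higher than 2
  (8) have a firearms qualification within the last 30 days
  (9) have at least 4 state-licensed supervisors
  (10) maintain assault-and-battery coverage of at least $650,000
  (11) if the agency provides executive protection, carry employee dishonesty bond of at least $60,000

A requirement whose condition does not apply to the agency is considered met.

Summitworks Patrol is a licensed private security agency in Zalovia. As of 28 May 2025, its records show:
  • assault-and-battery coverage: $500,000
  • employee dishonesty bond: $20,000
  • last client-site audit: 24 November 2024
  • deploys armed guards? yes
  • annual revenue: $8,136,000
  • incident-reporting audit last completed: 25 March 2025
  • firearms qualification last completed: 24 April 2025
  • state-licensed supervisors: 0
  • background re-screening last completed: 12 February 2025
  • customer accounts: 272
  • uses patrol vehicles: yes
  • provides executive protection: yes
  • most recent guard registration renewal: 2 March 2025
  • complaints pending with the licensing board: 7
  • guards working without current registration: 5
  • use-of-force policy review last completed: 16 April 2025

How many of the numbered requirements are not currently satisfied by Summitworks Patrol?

1. background re-screening 105 days ago vs limit 120 → met
2. guard registration renewal 87 days ago vs limit 90 → met
3. condition 'deploys armed guards' holds; incident-reporting audit 64 days ago vs limit 60 → not met
4. complaints pending with the licensing board 7 > 4 → not met
5. use-of-force policy review 42 days ago vs limit 45 → met
6. condition 'uses patrol vehicles' holds; client-site audit 185 days ago vs limit 180 → not met
7. guards working without current registration 5 > 2 → not met
8. firearms qualification 34 days ago vs limit 30 → not met
9. state-licensed supervisors 0 < 4 → not met
10. assault-and-battery coverage $500,000 < $650,000 → not met
11. condition 'provides executive protection' holds; employee dishonesty bond $20,000 < $60,000 → not met
Not met: 8 of 11

8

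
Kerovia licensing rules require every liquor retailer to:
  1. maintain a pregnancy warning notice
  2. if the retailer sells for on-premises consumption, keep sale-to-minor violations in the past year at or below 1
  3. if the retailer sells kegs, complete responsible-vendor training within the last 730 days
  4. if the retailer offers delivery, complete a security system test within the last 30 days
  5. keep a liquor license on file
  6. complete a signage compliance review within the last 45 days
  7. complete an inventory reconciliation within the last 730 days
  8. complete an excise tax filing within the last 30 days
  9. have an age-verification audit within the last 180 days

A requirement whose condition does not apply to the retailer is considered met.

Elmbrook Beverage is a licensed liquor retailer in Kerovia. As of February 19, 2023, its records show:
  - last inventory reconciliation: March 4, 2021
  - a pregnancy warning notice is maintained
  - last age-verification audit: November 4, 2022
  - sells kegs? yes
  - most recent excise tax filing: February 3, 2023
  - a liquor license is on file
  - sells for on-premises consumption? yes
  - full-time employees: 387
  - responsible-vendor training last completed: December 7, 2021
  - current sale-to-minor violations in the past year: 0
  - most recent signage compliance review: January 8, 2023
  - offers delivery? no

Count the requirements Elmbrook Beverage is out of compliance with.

0

1. pregnancy warning notice present → met
2. condition 'sells for on-premises consumption' holds; sale-to-minor violations in the past year 0 ≤ 1 → met
3. condition 'sells kegs' holds; responsible-vendor training 439 days ago vs limit 730 → met
4. condition 'offers delivery' does not hold → requirement n/a → met
5. liquor license present → met
6. signage compliance review 42 days ago vs limit 45 → met
7. inventory reconciliation 717 days ago vs limit 730 → met
8. excise tax filing 16 days ago vs limit 30 → met
9. age-verification audit 107 days ago vs limit 180 → met
Not met: 0 of 9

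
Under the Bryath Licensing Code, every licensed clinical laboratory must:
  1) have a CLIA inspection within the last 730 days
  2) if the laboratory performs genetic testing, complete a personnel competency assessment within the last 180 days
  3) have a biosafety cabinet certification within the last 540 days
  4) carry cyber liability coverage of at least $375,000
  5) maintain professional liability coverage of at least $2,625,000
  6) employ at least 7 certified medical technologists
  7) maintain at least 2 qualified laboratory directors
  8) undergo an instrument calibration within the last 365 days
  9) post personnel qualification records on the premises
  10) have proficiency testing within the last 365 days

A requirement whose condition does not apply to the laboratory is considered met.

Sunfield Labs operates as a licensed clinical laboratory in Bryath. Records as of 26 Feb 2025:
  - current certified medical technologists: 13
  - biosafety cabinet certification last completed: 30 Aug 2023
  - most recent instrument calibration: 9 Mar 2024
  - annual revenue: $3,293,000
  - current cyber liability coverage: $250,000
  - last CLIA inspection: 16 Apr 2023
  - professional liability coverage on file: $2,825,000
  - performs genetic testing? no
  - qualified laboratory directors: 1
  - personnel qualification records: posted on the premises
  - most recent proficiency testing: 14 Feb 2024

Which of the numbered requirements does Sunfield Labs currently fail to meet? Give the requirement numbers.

3, 4, 7, 10

1. CLIA inspection 682 days ago vs limit 730 → met
2. condition 'performs genetic testing' does not hold → requirement n/a → met
3. biosafety cabinet certification 546 days ago vs limit 540 → not met
4. cyber liability coverage $250,000 < $375,000 → not met
5. professional liability coverage $2,825,000 ≥ $2,625,000 → met
6. certified medical technologists 13 ≥ 7 → met
7. qualified laboratory directors 1 < 2 → not met
8. instrument calibration 354 days ago vs limit 365 → met
9. personnel qualification records present → met
10. proficiency testing 378 days ago vs limit 365 → not met
Not met: 3, 4, 7, 10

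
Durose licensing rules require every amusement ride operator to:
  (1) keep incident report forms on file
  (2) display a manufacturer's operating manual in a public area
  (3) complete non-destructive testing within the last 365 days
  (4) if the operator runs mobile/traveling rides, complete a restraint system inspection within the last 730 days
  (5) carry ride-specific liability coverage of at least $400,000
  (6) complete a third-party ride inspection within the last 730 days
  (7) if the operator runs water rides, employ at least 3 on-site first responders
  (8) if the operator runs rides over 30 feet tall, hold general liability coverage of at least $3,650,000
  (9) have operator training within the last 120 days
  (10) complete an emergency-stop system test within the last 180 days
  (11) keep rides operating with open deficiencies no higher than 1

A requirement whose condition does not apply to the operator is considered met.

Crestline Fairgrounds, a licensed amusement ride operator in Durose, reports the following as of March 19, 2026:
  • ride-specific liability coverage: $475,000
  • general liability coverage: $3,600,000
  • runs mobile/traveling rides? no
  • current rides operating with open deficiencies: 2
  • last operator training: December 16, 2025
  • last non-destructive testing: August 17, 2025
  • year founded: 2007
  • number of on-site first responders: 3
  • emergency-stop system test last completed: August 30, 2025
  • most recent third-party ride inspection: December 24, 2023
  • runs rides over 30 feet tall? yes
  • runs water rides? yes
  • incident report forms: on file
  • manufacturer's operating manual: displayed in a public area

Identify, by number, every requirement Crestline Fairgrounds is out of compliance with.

6, 8, 10, 11

1. incident report forms present → met
2. manufacturer's operating manual present → met
3. non-destructive testing 214 days ago vs limit 365 → met
4. condition 'runs mobile/traveling rides' does not hold → requirement n/a → met
5. ride-specific liability coverage $475,000 ≥ $400,000 → met
6. third-party ride inspection 816 days ago vs limit 730 → not met
7. condition 'runs water rides' holds; on-site first responders 3 ≥ 3 → met
8. condition 'runs rides over 30 feet tall' holds; general liability coverage $3,600,000 < $3,650,000 → not met
9. operator training 93 days ago vs limit 120 → met
10. emergency-stop system test 201 days ago vs limit 180 → not met
11. rides operating with open deficiencies 2 > 1 → not met
Not met: 6, 8, 10, 11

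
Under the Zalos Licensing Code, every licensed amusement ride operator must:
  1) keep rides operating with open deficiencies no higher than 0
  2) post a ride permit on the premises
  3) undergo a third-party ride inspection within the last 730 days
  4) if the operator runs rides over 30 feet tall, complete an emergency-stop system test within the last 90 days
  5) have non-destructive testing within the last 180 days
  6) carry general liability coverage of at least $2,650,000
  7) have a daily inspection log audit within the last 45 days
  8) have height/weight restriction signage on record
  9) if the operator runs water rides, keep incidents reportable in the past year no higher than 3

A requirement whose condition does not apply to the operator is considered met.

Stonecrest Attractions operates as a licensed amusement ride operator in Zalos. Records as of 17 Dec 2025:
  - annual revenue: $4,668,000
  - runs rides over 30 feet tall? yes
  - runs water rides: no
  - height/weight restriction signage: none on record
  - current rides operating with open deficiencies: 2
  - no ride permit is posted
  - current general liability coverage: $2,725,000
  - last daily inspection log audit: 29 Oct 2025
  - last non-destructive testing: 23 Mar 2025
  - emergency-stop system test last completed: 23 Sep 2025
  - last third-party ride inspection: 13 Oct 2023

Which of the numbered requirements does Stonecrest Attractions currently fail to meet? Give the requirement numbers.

1, 2, 3, 5, 7, 8

1. rides operating with open deficiencies 2 > 0 → not met
2. ride permit absent → not met
3. third-party ride inspection 796 days ago vs limit 730 → not met
4. condition 'runs rides over 30 feet tall' holds; emergency-stop system test 85 days ago vs limit 90 → met
5. non-destructive testing 269 days ago vs limit 180 → not met
6. general liability coverage $2,725,000 ≥ $2,650,000 → met
7. daily inspection log audit 49 days ago vs limit 45 → not met
8. height/weight restriction signage absent → not met
9. condition 'runs water rides' does not hold → requirement n/a → met
Not met: 1, 2, 3, 5, 7, 8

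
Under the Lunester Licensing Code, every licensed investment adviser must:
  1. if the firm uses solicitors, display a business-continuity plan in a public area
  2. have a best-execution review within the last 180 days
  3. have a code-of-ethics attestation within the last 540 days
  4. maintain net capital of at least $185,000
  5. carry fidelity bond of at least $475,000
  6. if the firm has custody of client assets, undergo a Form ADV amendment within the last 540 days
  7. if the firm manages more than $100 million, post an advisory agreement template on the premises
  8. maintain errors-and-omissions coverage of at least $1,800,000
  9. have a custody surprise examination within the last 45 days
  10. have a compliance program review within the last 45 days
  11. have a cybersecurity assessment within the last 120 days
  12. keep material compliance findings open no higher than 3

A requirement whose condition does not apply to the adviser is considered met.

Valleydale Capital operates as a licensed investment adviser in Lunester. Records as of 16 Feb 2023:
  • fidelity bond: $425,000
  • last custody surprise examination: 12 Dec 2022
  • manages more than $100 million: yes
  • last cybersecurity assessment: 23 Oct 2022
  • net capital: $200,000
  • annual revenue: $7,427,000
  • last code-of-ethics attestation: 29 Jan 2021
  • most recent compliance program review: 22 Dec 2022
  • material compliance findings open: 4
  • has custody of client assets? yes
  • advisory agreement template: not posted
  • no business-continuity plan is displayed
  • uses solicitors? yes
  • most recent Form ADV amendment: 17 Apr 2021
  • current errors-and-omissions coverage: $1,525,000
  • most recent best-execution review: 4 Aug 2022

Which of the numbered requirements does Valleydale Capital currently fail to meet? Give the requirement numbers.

1. condition 'uses solicitors' holds; business-continuity plan absent → not met
2. best-execution review 196 days ago vs limit 180 → not met
3. code-of-ethics attestation 748 days ago vs limit 540 → not met
4. net capital $200,000 ≥ $185,000 → met
5. fidelity bond $425,000 < $475,000 → not met
6. condition 'has custody of client assets' holds; Form ADV amendment 670 days ago vs limit 540 → not met
7. condition 'manages more than $100 million' holds; advisory agreement template absent → not met
8. errors-and-omissions coverage $1,525,000 < $1,800,000 → not met
9. custody surprise examination 66 days ago vs limit 45 → not met
10. compliance program review 56 days ago vs limit 45 → not met
11. cybersecurity assessment 116 days ago vs limit 120 → met
12. material compliance findings open 4 > 3 → not met
Not met: 1, 2, 3, 5, 6, 7, 8, 9, 10, 12

1, 2, 3, 5, 6, 7, 8, 9, 10, 12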